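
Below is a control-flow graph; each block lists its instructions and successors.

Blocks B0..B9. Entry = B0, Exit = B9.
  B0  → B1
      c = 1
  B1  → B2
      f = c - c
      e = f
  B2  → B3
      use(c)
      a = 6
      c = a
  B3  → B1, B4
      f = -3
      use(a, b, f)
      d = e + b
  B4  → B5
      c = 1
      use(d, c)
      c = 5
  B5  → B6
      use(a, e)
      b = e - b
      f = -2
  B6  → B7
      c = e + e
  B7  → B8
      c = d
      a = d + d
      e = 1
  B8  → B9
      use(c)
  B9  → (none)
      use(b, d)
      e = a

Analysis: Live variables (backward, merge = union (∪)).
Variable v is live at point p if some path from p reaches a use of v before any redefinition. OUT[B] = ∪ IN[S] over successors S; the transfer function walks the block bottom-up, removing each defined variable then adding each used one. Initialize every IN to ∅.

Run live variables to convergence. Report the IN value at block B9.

Per-block solution:
  B0: | IN={b} | OUT={b, c}
  B1: | IN={b, c} | OUT={b, c, e}
  B2: | IN={b, c, e} | OUT={a, b, c, e}
  B3: | IN={a, b, c, e} | OUT={a, b, c, d, e}
  B4: | IN={a, b, d, e} | OUT={a, b, d, e}
  B5: | IN={a, b, d, e} | OUT={b, d, e}
  B6: | IN={b, d, e} | OUT={b, d}
  B7: | IN={b, d} | OUT={a, b, c, d}
  B8: | IN={a, b, c, d} | OUT={a, b, d}
  B9: | IN={a, b, d} | OUT={}

B9 is the boundary node: OUT[B9] = {}
Applying B9's transfer function to that OUT value gives IN[B9] (row B9 above).

Answer: {a, b, d}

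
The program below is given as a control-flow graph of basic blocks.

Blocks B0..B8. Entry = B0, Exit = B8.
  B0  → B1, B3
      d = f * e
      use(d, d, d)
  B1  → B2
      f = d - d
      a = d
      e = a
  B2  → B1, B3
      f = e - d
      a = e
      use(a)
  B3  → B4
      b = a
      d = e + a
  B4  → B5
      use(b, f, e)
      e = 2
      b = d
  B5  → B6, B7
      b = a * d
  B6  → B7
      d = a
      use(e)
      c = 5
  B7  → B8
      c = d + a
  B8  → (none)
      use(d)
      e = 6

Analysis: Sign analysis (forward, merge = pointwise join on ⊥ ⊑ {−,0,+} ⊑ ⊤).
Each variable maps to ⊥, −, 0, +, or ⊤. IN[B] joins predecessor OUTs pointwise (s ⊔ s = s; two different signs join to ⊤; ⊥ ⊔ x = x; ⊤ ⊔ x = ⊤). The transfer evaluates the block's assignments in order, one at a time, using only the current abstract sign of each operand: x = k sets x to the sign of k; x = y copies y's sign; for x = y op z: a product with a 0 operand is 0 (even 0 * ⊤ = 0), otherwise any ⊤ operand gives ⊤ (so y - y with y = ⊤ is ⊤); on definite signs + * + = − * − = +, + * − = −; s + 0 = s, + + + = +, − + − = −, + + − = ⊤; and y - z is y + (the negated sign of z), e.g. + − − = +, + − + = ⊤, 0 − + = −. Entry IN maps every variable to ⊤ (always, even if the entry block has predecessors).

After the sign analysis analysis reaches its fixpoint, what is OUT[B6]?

Answer: {a: ⊤, b: ⊤, c: +, d: ⊤, e: +, f: ⊤}

Derivation:
Fixpoint table:
  B0: | IN=(all ⊤) | OUT=(all ⊤)
  B1: | IN=(all ⊤) | OUT=(all ⊤)
  B2: | IN=(all ⊤) | OUT=(all ⊤)
  B3: | IN=(all ⊤) | OUT=(all ⊤)
  B4: | IN=(all ⊤) | OUT={e:+; rest ⊤}
  B5: | IN={e:+; rest ⊤} | OUT={e:+; rest ⊤}
  B6: | IN={e:+; rest ⊤} | OUT={c:+, e:+; rest ⊤}
  B7: | IN={e:+; rest ⊤} | OUT={e:+; rest ⊤}
  B8: | IN={e:+; rest ⊤} | OUT={e:+; rest ⊤}

Merge at B6: IN[B6] = OUT[B5] = {a: ⊤, b: ⊤, c: ⊤, d: ⊤, e: +, f: ⊤}
Applying B6's transfer function to that IN value gives OUT[B6] (row B6 above).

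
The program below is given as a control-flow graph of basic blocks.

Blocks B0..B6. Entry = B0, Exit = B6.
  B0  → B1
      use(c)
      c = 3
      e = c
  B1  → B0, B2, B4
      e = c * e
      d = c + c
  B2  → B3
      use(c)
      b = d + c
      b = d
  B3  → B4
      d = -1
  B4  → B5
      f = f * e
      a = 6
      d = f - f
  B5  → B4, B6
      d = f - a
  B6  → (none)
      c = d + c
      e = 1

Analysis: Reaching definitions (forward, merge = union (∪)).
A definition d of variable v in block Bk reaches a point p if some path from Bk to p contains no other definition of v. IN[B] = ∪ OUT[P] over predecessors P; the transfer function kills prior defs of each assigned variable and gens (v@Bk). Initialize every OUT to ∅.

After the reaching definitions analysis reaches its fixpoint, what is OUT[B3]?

Answer: {b@B2, c@B0, d@B3, e@B1}

Working:
Fixpoint table:
  B0:  IN={c@B0, d@B1, e@B1}  OUT={c@B0, d@B1, e@B0}
  B1:  IN={c@B0, d@B1, e@B0}  OUT={c@B0, d@B1, e@B1}
  B2:  IN={c@B0, d@B1, e@B1}  OUT={b@B2, c@B0, d@B1, e@B1}
  B3:  IN={b@B2, c@B0, d@B1, e@B1}  OUT={b@B2, c@B0, d@B3, e@B1}
  B4:  IN={a@B4, b@B2, c@B0, d@B1, d@B3, d@B5, e@B1, f@B4}  OUT={a@B4, b@B2, c@B0, d@B4, e@B1, f@B4}
  B5:  IN={a@B4, b@B2, c@B0, d@B4, e@B1, f@B4}  OUT={a@B4, b@B2, c@B0, d@B5, e@B1, f@B4}
  B6:  IN={a@B4, b@B2, c@B0, d@B5, e@B1, f@B4}  OUT={a@B4, b@B2, c@B6, d@B5, e@B6, f@B4}

Merge at B3: IN[B3] = OUT[B2] = {b@B2, c@B0, d@B1, e@B1}
Applying B3's transfer function to that IN value gives OUT[B3] (row B3 above).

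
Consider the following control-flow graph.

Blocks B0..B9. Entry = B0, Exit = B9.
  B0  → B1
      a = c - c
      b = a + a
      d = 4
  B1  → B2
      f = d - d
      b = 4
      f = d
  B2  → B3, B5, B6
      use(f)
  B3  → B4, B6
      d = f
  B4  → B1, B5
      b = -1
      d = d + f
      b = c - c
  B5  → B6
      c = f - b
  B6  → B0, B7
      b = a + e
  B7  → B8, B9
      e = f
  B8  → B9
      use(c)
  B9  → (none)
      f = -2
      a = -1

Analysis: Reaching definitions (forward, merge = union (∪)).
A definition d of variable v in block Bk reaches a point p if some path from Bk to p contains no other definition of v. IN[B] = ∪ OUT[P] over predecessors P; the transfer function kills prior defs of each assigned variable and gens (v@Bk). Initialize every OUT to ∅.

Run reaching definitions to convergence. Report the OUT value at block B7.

Per-block solution:
  B0:  IN={a@B0, b@B6, c@B5, d@B0, d@B3, d@B4, f@B1}  OUT={a@B0, b@B0, c@B5, d@B0, f@B1}
  B1:  IN={a@B0, b@B0, b@B4, c@B5, d@B0, d@B4, f@B1}  OUT={a@B0, b@B1, c@B5, d@B0, d@B4, f@B1}
  B2:  IN={a@B0, b@B1, c@B5, d@B0, d@B4, f@B1}  OUT={a@B0, b@B1, c@B5, d@B0, d@B4, f@B1}
  B3:  IN={a@B0, b@B1, c@B5, d@B0, d@B4, f@B1}  OUT={a@B0, b@B1, c@B5, d@B3, f@B1}
  B4:  IN={a@B0, b@B1, c@B5, d@B3, f@B1}  OUT={a@B0, b@B4, c@B5, d@B4, f@B1}
  B5:  IN={a@B0, b@B1, b@B4, c@B5, d@B0, d@B4, f@B1}  OUT={a@B0, b@B1, b@B4, c@B5, d@B0, d@B4, f@B1}
  B6:  IN={a@B0, b@B1, b@B4, c@B5, d@B0, d@B3, d@B4, f@B1}  OUT={a@B0, b@B6, c@B5, d@B0, d@B3, d@B4, f@B1}
  B7:  IN={a@B0, b@B6, c@B5, d@B0, d@B3, d@B4, f@B1}  OUT={a@B0, b@B6, c@B5, d@B0, d@B3, d@B4, e@B7, f@B1}
  B8:  IN={a@B0, b@B6, c@B5, d@B0, d@B3, d@B4, e@B7, f@B1}  OUT={a@B0, b@B6, c@B5, d@B0, d@B3, d@B4, e@B7, f@B1}
  B9:  IN={a@B0, b@B6, c@B5, d@B0, d@B3, d@B4, e@B7, f@B1}  OUT={a@B9, b@B6, c@B5, d@B0, d@B3, d@B4, e@B7, f@B9}

Merge at B7: IN[B7] = OUT[B6] = {a@B0, b@B6, c@B5, d@B0, d@B3, d@B4, f@B1}
Applying B7's transfer function to that IN value gives OUT[B7] (row B7 above).

Answer: {a@B0, b@B6, c@B5, d@B0, d@B3, d@B4, e@B7, f@B1}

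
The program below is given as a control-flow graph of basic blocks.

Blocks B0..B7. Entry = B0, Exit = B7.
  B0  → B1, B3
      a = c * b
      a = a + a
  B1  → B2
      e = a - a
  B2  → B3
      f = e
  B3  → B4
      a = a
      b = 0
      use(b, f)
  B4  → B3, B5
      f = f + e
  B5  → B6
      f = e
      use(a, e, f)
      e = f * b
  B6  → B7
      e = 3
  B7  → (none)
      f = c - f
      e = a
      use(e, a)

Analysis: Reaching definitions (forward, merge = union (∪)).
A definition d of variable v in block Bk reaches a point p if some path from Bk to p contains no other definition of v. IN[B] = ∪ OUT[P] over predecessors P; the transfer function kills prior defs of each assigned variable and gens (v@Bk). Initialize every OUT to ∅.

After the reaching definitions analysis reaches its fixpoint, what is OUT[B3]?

Per-block solution:
  B0:   IN={}   OUT={a@B0}
  B1:   IN={a@B0}   OUT={a@B0, e@B1}
  B2:   IN={a@B0, e@B1}   OUT={a@B0, e@B1, f@B2}
  B3:   IN={a@B0, a@B3, b@B3, e@B1, f@B2, f@B4}   OUT={a@B3, b@B3, e@B1, f@B2, f@B4}
  B4:   IN={a@B3, b@B3, e@B1, f@B2, f@B4}   OUT={a@B3, b@B3, e@B1, f@B4}
  B5:   IN={a@B3, b@B3, e@B1, f@B4}   OUT={a@B3, b@B3, e@B5, f@B5}
  B6:   IN={a@B3, b@B3, e@B5, f@B5}   OUT={a@B3, b@B3, e@B6, f@B5}
  B7:   IN={a@B3, b@B3, e@B6, f@B5}   OUT={a@B3, b@B3, e@B7, f@B7}

Merge at B3: IN[B3] = OUT[B0] ⊔ OUT[B2] ⊔ OUT[B4] = {a@B0, a@B3, b@B3, e@B1, f@B2, f@B4}
Applying B3's transfer function to that IN value gives OUT[B3] (row B3 above).

Answer: {a@B3, b@B3, e@B1, f@B2, f@B4}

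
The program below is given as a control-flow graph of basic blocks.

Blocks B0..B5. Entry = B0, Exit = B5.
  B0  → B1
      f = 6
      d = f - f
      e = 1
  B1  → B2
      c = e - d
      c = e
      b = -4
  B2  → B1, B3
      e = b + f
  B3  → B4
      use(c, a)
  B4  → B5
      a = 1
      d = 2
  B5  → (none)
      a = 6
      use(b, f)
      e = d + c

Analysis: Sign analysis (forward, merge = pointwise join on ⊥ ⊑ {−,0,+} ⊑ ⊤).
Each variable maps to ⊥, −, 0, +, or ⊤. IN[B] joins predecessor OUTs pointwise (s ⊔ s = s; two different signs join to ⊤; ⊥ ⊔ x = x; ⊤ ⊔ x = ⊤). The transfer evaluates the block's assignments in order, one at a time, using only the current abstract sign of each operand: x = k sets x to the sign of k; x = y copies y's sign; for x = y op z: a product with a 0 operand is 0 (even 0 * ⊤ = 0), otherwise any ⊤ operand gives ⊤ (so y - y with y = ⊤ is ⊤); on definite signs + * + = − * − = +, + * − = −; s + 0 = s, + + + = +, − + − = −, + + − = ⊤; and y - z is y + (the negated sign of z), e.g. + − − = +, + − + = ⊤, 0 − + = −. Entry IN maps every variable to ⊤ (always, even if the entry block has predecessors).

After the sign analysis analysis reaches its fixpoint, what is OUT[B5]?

Answer: {a: +, b: -, c: ⊤, d: +, e: ⊤, f: +}

Derivation:
Per-block solution:
  B0:  IN=(all ⊤)  OUT={e:+, f:+; rest ⊤}
  B1:  IN={f:+; rest ⊤}  OUT={b:-, f:+; rest ⊤}
  B2:  IN={b:-, f:+; rest ⊤}  OUT={b:-, f:+; rest ⊤}
  B3:  IN={b:-, f:+; rest ⊤}  OUT={b:-, f:+; rest ⊤}
  B4:  IN={b:-, f:+; rest ⊤}  OUT={a:+, b:-, d:+, f:+; rest ⊤}
  B5:  IN={a:+, b:-, d:+, f:+; rest ⊤}  OUT={a:+, b:-, d:+, f:+; rest ⊤}

Merge at B5: IN[B5] = OUT[B4] = {a: +, b: -, c: ⊤, d: +, e: ⊤, f: +}
Applying B5's transfer function to that IN value gives OUT[B5] (row B5 above).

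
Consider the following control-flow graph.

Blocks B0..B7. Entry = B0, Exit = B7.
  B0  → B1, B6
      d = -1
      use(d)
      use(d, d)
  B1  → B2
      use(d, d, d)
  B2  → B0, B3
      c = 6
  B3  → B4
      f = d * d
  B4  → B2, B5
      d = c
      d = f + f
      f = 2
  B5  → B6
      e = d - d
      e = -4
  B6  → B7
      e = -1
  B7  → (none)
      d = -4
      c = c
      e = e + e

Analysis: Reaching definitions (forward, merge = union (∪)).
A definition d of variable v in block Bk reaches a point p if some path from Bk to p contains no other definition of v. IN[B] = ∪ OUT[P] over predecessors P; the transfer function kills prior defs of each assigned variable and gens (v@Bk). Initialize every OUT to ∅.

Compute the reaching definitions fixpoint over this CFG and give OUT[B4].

Answer: {c@B2, d@B4, f@B4}

Trace:
Converged values:
  B0: | IN={c@B2, d@B0, d@B4, f@B4} | OUT={c@B2, d@B0, f@B4}
  B1: | IN={c@B2, d@B0, f@B4} | OUT={c@B2, d@B0, f@B4}
  B2: | IN={c@B2, d@B0, d@B4, f@B4} | OUT={c@B2, d@B0, d@B4, f@B4}
  B3: | IN={c@B2, d@B0, d@B4, f@B4} | OUT={c@B2, d@B0, d@B4, f@B3}
  B4: | IN={c@B2, d@B0, d@B4, f@B3} | OUT={c@B2, d@B4, f@B4}
  B5: | IN={c@B2, d@B4, f@B4} | OUT={c@B2, d@B4, e@B5, f@B4}
  B6: | IN={c@B2, d@B0, d@B4, e@B5, f@B4} | OUT={c@B2, d@B0, d@B4, e@B6, f@B4}
  B7: | IN={c@B2, d@B0, d@B4, e@B6, f@B4} | OUT={c@B7, d@B7, e@B7, f@B4}

Merge at B4: IN[B4] = OUT[B3] = {c@B2, d@B0, d@B4, f@B3}
Applying B4's transfer function to that IN value gives OUT[B4] (row B4 above).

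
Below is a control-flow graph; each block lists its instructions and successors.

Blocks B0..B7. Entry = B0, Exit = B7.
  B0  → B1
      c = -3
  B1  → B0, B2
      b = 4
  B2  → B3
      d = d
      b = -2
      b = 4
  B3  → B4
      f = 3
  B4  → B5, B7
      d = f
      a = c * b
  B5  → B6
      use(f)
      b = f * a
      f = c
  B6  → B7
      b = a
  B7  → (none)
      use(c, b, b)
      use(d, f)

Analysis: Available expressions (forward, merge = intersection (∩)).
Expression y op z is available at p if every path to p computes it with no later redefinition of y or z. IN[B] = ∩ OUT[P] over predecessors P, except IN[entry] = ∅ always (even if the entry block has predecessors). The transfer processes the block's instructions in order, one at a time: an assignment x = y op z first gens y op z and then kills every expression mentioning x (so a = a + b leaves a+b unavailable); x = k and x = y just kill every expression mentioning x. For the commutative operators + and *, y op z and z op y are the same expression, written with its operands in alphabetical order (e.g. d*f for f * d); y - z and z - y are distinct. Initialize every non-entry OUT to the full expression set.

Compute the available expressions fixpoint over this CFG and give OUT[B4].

Answer: {b*c}

Trace:
Fixpoint table:
  B0:  IN={}  OUT={}
  B1:  IN={}  OUT={}
  B2:  IN={}  OUT={}
  B3:  IN={}  OUT={}
  B4:  IN={}  OUT={b*c}
  B5:  IN={b*c}  OUT={}
  B6:  IN={}  OUT={}
  B7:  IN={}  OUT={}

Merge at B4: IN[B4] = OUT[B3] = {}
Applying B4's transfer function to that IN value gives OUT[B4] (row B4 above).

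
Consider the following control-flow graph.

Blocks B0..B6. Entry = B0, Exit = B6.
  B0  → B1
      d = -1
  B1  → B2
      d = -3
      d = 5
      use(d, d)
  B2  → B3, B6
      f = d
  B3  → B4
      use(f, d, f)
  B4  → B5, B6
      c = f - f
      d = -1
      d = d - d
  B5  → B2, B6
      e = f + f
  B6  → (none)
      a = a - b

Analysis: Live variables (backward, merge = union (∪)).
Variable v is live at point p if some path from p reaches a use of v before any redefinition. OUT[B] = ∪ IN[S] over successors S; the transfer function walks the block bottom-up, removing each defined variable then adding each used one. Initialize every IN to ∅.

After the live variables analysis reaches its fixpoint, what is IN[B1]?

Per-block solution:
  B0:   IN={a, b}   OUT={a, b}
  B1:   IN={a, b}   OUT={a, b, d}
  B2:   IN={a, b, d}   OUT={a, b, d, f}
  B3:   IN={a, b, d, f}   OUT={a, b, f}
  B4:   IN={a, b, f}   OUT={a, b, d, f}
  B5:   IN={a, b, d, f}   OUT={a, b, d}
  B6:   IN={a, b}   OUT={}

Merge at B1: OUT[B1] = IN[B2] = {a, b, d}
Applying B1's transfer function to that OUT value gives IN[B1] (row B1 above).

Answer: {a, b}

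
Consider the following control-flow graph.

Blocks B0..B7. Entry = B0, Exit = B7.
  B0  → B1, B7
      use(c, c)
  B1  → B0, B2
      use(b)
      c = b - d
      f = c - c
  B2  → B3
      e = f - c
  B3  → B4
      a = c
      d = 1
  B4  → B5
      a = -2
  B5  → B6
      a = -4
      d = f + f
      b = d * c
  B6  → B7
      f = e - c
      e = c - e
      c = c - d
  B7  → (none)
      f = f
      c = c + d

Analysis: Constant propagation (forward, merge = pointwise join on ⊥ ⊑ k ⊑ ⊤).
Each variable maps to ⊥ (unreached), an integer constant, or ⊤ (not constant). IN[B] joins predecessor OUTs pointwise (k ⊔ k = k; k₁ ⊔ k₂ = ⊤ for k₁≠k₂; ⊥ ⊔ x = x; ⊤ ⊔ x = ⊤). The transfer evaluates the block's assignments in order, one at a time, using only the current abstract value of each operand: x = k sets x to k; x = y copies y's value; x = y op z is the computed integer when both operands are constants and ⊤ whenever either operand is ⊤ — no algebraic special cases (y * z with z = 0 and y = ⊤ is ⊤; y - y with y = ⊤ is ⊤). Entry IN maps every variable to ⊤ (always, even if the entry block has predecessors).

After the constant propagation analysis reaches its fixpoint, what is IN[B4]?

Converged values:
  B0:  IN=(all ⊤)  OUT=(all ⊤)
  B1:  IN=(all ⊤)  OUT=(all ⊤)
  B2:  IN=(all ⊤)  OUT=(all ⊤)
  B3:  IN=(all ⊤)  OUT={d:1; rest ⊤}
  B4:  IN={d:1; rest ⊤}  OUT={a:-2, d:1; rest ⊤}
  B5:  IN={a:-2, d:1; rest ⊤}  OUT={a:-4; rest ⊤}
  B6:  IN={a:-4; rest ⊤}  OUT={a:-4; rest ⊤}
  B7:  IN=(all ⊤)  OUT=(all ⊤)

Merge at B4: IN[B4] = OUT[B3] = {a: ⊤, b: ⊤, c: ⊤, d: 1, e: ⊤, f: ⊤}

Answer: {a: ⊤, b: ⊤, c: ⊤, d: 1, e: ⊤, f: ⊤}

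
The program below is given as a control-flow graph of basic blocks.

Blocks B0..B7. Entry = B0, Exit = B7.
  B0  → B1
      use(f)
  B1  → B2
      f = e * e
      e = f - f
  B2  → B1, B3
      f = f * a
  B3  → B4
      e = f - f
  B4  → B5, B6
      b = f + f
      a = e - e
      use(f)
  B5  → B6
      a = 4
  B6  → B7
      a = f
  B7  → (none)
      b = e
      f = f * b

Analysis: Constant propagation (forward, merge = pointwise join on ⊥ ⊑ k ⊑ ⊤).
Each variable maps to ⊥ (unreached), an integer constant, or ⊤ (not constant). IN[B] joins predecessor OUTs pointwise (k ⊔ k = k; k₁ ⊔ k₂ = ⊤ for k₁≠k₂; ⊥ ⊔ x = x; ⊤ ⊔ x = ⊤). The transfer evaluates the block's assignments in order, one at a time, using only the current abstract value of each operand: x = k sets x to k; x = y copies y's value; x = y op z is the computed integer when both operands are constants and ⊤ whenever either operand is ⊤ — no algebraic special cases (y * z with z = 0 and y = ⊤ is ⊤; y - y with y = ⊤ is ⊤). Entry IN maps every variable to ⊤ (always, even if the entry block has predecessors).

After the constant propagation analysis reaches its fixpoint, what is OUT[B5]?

Per-block solution:
  B0:  IN=(all ⊤)  OUT=(all ⊤)
  B1:  IN=(all ⊤)  OUT=(all ⊤)
  B2:  IN=(all ⊤)  OUT=(all ⊤)
  B3:  IN=(all ⊤)  OUT=(all ⊤)
  B4:  IN=(all ⊤)  OUT=(all ⊤)
  B5:  IN=(all ⊤)  OUT={a:4; rest ⊤}
  B6:  IN=(all ⊤)  OUT=(all ⊤)
  B7:  IN=(all ⊤)  OUT=(all ⊤)

Merge at B5: IN[B5] = OUT[B4] = {a: ⊤, b: ⊤, c: ⊤, d: ⊤, e: ⊤, f: ⊤}
Applying B5's transfer function to that IN value gives OUT[B5] (row B5 above).

Answer: {a: 4, b: ⊤, c: ⊤, d: ⊤, e: ⊤, f: ⊤}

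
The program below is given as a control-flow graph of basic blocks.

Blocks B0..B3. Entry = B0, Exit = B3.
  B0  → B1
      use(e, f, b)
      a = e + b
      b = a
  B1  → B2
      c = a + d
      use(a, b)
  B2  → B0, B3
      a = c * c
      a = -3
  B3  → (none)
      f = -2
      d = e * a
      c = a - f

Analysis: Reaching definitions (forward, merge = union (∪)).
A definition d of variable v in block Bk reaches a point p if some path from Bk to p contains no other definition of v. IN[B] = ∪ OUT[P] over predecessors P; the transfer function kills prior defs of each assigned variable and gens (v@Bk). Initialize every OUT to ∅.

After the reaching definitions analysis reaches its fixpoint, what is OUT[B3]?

Answer: {a@B2, b@B0, c@B3, d@B3, f@B3}

Working:
Fixpoint table:
  B0: | IN={a@B2, b@B0, c@B1} | OUT={a@B0, b@B0, c@B1}
  B1: | IN={a@B0, b@B0, c@B1} | OUT={a@B0, b@B0, c@B1}
  B2: | IN={a@B0, b@B0, c@B1} | OUT={a@B2, b@B0, c@B1}
  B3: | IN={a@B2, b@B0, c@B1} | OUT={a@B2, b@B0, c@B3, d@B3, f@B3}

Merge at B3: IN[B3] = OUT[B2] = {a@B2, b@B0, c@B1}
Applying B3's transfer function to that IN value gives OUT[B3] (row B3 above).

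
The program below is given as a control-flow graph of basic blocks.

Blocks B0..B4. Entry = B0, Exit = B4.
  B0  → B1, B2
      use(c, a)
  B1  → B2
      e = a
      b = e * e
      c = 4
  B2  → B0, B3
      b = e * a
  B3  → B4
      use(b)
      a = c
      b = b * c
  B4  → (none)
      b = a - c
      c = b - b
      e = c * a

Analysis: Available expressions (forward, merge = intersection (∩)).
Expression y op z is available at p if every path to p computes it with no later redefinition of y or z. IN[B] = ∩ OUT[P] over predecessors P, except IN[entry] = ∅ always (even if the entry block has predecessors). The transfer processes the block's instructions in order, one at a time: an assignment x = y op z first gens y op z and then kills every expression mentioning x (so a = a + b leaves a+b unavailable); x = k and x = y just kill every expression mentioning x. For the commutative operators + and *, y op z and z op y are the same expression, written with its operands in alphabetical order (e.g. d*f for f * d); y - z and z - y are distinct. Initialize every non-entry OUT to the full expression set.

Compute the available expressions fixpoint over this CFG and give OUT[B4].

Answer: {a*c, b-b}

Working:
Per-block solution:
  B0:   IN={}   OUT={}
  B1:   IN={}   OUT={e*e}
  B2:   IN={}   OUT={a*e}
  B3:   IN={a*e}   OUT={}
  B4:   IN={}   OUT={a*c, b-b}

Merge at B4: IN[B4] = OUT[B3] = {}
Applying B4's transfer function to that IN value gives OUT[B4] (row B4 above).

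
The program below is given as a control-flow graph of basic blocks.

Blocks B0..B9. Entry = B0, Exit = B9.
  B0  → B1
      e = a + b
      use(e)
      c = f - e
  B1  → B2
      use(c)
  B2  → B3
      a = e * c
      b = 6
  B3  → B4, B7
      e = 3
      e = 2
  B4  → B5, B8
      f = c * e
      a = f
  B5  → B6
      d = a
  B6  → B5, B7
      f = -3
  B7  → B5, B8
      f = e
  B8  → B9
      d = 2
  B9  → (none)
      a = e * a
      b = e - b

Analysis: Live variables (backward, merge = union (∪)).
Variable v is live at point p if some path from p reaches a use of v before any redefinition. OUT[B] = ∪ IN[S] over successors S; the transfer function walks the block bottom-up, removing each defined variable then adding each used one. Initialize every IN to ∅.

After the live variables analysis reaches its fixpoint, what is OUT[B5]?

Fixpoint table:
  B0: | IN={a, b, f} | OUT={c, e}
  B1: | IN={c, e} | OUT={c, e}
  B2: | IN={c, e} | OUT={a, b, c}
  B3: | IN={a, b, c} | OUT={a, b, c, e}
  B4: | IN={b, c, e} | OUT={a, b, e}
  B5: | IN={a, b, e} | OUT={a, b, e}
  B6: | IN={a, b, e} | OUT={a, b, e}
  B7: | IN={a, b, e} | OUT={a, b, e}
  B8: | IN={a, b, e} | OUT={a, b, e}
  B9: | IN={a, b, e} | OUT={}

Merge at B5: OUT[B5] = IN[B6] = {a, b, e}

Answer: {a, b, e}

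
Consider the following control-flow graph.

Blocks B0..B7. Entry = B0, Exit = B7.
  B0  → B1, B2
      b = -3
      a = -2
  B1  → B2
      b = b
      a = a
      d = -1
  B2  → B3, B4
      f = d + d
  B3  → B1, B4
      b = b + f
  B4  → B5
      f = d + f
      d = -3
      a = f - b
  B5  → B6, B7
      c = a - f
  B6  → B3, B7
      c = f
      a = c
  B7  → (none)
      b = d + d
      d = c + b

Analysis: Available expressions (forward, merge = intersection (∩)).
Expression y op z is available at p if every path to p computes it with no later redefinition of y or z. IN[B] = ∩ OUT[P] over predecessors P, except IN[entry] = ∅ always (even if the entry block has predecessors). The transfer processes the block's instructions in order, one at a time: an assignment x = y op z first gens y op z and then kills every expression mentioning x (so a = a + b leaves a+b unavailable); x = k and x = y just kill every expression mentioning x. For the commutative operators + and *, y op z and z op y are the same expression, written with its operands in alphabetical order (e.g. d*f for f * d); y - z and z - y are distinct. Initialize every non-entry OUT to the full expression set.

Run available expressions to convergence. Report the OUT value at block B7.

Answer: {b+c}

Working:
Converged values:
  B0: | IN={} | OUT={}
  B1: | IN={} | OUT={}
  B2: | IN={} | OUT={d+d}
  B3: | IN={} | OUT={}
  B4: | IN={} | OUT={f-b}
  B5: | IN={f-b} | OUT={a-f, f-b}
  B6: | IN={a-f, f-b} | OUT={f-b}
  B7: | IN={f-b} | OUT={b+c}

Merge at B7: IN[B7] = OUT[B5] ∩ OUT[B6] = {f-b}
Applying B7's transfer function to that IN value gives OUT[B7] (row B7 above).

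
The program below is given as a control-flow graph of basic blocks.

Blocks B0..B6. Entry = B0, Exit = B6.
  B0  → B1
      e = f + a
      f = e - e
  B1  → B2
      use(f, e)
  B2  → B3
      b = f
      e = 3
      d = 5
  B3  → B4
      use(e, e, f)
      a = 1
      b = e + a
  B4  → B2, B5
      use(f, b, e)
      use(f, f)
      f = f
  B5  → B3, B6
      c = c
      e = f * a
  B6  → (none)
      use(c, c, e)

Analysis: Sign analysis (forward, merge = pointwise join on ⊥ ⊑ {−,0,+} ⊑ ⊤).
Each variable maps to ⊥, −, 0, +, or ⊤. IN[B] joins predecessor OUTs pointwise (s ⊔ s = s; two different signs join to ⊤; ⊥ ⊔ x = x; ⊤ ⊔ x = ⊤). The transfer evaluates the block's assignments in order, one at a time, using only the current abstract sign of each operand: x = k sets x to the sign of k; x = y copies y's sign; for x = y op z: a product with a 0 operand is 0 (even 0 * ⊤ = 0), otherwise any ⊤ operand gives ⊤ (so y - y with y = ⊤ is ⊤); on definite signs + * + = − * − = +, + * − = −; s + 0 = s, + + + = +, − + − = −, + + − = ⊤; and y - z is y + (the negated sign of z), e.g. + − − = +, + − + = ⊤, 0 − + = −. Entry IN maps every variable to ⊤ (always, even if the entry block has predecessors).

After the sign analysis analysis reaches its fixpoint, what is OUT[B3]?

Fixpoint table:
  B0:  IN=(all ⊤)  OUT=(all ⊤)
  B1:  IN=(all ⊤)  OUT=(all ⊤)
  B2:  IN=(all ⊤)  OUT={d:+, e:+; rest ⊤}
  B3:  IN={d:+; rest ⊤}  OUT={a:+, d:+; rest ⊤}
  B4:  IN={a:+, d:+; rest ⊤}  OUT={a:+, d:+; rest ⊤}
  B5:  IN={a:+, d:+; rest ⊤}  OUT={a:+, d:+; rest ⊤}
  B6:  IN={a:+, d:+; rest ⊤}  OUT={a:+, d:+; rest ⊤}

Merge at B3: IN[B3] = OUT[B2] ⊔ OUT[B5] = {a: ⊤, b: ⊤, c: ⊤, d: +, e: ⊤, f: ⊤}
Applying B3's transfer function to that IN value gives OUT[B3] (row B3 above).

Answer: {a: +, b: ⊤, c: ⊤, d: +, e: ⊤, f: ⊤}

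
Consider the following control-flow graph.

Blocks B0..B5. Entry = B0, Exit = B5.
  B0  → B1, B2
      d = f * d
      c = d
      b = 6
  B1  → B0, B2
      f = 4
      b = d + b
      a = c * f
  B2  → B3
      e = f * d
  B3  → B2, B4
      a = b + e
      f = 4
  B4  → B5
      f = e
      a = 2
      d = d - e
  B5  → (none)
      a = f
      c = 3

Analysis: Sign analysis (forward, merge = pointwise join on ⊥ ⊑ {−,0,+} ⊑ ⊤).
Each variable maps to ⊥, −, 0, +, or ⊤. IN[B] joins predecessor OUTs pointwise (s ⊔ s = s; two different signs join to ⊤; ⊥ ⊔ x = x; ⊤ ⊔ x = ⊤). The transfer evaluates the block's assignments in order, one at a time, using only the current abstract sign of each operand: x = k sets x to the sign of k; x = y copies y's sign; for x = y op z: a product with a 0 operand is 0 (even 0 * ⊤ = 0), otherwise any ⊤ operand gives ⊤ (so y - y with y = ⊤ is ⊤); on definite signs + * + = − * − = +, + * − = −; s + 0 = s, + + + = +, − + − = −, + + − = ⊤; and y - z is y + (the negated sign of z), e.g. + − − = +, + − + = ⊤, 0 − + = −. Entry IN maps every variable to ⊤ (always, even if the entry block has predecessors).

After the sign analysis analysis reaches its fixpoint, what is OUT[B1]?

Answer: {a: ⊤, b: ⊤, c: ⊤, d: ⊤, e: ⊤, f: +}

Derivation:
Fixpoint table:
  B0:   IN=(all ⊤)   OUT={b:+; rest ⊤}
  B1:   IN={b:+; rest ⊤}   OUT={f:+; rest ⊤}
  B2:   IN=(all ⊤)   OUT=(all ⊤)
  B3:   IN=(all ⊤)   OUT={f:+; rest ⊤}
  B4:   IN={f:+; rest ⊤}   OUT={a:+; rest ⊤}
  B5:   IN={a:+; rest ⊤}   OUT={c:+; rest ⊤}

Merge at B1: IN[B1] = OUT[B0] = {a: ⊤, b: +, c: ⊤, d: ⊤, e: ⊤, f: ⊤}
Applying B1's transfer function to that IN value gives OUT[B1] (row B1 above).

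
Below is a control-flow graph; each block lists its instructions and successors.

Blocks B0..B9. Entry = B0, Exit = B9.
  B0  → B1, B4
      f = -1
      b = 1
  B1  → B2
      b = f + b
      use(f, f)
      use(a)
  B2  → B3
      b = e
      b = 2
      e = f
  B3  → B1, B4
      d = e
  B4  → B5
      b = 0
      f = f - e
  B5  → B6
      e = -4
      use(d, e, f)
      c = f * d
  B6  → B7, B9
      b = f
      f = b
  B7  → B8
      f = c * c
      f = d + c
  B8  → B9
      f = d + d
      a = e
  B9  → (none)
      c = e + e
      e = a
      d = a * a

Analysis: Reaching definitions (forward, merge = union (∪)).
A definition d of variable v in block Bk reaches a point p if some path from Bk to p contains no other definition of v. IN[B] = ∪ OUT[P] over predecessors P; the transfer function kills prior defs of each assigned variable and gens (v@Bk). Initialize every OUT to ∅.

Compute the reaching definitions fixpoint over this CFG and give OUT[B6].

Per-block solution:
  B0:  IN={}  OUT={b@B0, f@B0}
  B1:  IN={b@B0, b@B2, d@B3, e@B2, f@B0}  OUT={b@B1, d@B3, e@B2, f@B0}
  B2:  IN={b@B1, d@B3, e@B2, f@B0}  OUT={b@B2, d@B3, e@B2, f@B0}
  B3:  IN={b@B2, d@B3, e@B2, f@B0}  OUT={b@B2, d@B3, e@B2, f@B0}
  B4:  IN={b@B0, b@B2, d@B3, e@B2, f@B0}  OUT={b@B4, d@B3, e@B2, f@B4}
  B5:  IN={b@B4, d@B3, e@B2, f@B4}  OUT={b@B4, c@B5, d@B3, e@B5, f@B4}
  B6:  IN={b@B4, c@B5, d@B3, e@B5, f@B4}  OUT={b@B6, c@B5, d@B3, e@B5, f@B6}
  B7:  IN={b@B6, c@B5, d@B3, e@B5, f@B6}  OUT={b@B6, c@B5, d@B3, e@B5, f@B7}
  B8:  IN={b@B6, c@B5, d@B3, e@B5, f@B7}  OUT={a@B8, b@B6, c@B5, d@B3, e@B5, f@B8}
  B9:  IN={a@B8, b@B6, c@B5, d@B3, e@B5, f@B6, f@B8}  OUT={a@B8, b@B6, c@B9, d@B9, e@B9, f@B6, f@B8}

Merge at B6: IN[B6] = OUT[B5] = {b@B4, c@B5, d@B3, e@B5, f@B4}
Applying B6's transfer function to that IN value gives OUT[B6] (row B6 above).

Answer: {b@B6, c@B5, d@B3, e@B5, f@B6}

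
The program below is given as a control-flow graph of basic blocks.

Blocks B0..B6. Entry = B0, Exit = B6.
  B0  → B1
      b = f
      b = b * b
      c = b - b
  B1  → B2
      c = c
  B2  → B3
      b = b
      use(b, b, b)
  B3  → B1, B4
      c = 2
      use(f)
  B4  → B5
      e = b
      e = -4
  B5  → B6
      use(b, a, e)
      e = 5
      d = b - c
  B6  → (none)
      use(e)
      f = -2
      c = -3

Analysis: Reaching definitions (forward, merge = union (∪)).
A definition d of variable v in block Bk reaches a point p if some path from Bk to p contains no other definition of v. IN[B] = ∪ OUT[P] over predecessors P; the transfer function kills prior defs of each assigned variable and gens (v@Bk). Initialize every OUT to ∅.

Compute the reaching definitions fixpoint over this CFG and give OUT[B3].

Fixpoint table:
  B0: | IN={} | OUT={b@B0, c@B0}
  B1: | IN={b@B0, b@B2, c@B0, c@B3} | OUT={b@B0, b@B2, c@B1}
  B2: | IN={b@B0, b@B2, c@B1} | OUT={b@B2, c@B1}
  B3: | IN={b@B2, c@B1} | OUT={b@B2, c@B3}
  B4: | IN={b@B2, c@B3} | OUT={b@B2, c@B3, e@B4}
  B5: | IN={b@B2, c@B3, e@B4} | OUT={b@B2, c@B3, d@B5, e@B5}
  B6: | IN={b@B2, c@B3, d@B5, e@B5} | OUT={b@B2, c@B6, d@B5, e@B5, f@B6}

Merge at B3: IN[B3] = OUT[B2] = {b@B2, c@B1}
Applying B3's transfer function to that IN value gives OUT[B3] (row B3 above).

Answer: {b@B2, c@B3}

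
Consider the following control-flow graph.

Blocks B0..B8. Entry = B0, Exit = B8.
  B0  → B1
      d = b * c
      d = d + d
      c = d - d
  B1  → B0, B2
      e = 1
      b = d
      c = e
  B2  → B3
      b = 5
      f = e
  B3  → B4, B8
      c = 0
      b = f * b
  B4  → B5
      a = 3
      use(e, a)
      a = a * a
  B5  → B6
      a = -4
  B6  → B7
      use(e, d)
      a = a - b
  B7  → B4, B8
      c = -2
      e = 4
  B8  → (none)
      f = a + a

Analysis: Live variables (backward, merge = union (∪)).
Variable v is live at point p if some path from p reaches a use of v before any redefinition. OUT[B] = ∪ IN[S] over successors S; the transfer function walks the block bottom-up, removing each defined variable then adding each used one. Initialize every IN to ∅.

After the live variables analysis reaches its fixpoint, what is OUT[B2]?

Per-block solution:
  B0: | IN={a, b, c} | OUT={a, d}
  B1: | IN={a, d} | OUT={a, b, c, d, e}
  B2: | IN={a, d, e} | OUT={a, b, d, e, f}
  B3: | IN={a, b, d, e, f} | OUT={a, b, d, e}
  B4: | IN={b, d, e} | OUT={b, d, e}
  B5: | IN={b, d, e} | OUT={a, b, d, e}
  B6: | IN={a, b, d, e} | OUT={a, b, d}
  B7: | IN={a, b, d} | OUT={a, b, d, e}
  B8: | IN={a} | OUT={}

Merge at B2: OUT[B2] = IN[B3] = {a, b, d, e, f}

Answer: {a, b, d, e, f}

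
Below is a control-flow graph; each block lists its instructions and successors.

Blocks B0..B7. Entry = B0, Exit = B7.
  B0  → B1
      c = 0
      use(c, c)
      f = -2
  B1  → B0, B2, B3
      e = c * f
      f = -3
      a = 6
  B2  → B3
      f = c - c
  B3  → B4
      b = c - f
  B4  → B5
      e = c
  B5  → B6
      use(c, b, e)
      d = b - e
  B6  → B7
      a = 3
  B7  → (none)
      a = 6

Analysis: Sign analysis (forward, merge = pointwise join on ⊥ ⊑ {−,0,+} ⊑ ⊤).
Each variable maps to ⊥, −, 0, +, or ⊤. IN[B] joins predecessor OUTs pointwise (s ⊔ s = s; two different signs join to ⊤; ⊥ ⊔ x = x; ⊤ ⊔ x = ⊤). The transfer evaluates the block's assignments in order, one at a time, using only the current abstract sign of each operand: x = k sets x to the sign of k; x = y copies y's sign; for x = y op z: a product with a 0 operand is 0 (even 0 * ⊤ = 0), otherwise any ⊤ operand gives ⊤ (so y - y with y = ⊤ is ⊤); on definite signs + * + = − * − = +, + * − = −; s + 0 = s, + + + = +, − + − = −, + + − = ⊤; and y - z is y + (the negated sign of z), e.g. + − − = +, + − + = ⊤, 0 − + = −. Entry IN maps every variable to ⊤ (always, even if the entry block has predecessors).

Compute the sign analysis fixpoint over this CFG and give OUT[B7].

Answer: {a: +, b: ⊤, c: 0, d: ⊤, e: 0, f: ⊤}

Working:
Converged values:
  B0:  IN=(all ⊤)  OUT={c:0, f:-; rest ⊤}
  B1:  IN={c:0, f:-; rest ⊤}  OUT={a:+, c:0, e:0, f:-; rest ⊤}
  B2:  IN={a:+, c:0, e:0, f:-; rest ⊤}  OUT={a:+, c:0, e:0, f:0; rest ⊤}
  B3:  IN={a:+, c:0, e:0; rest ⊤}  OUT={a:+, c:0, e:0; rest ⊤}
  B4:  IN={a:+, c:0, e:0; rest ⊤}  OUT={a:+, c:0, e:0; rest ⊤}
  B5:  IN={a:+, c:0, e:0; rest ⊤}  OUT={a:+, c:0, e:0; rest ⊤}
  B6:  IN={a:+, c:0, e:0; rest ⊤}  OUT={a:+, c:0, e:0; rest ⊤}
  B7:  IN={a:+, c:0, e:0; rest ⊤}  OUT={a:+, c:0, e:0; rest ⊤}

Merge at B7: IN[B7] = OUT[B6] = {a: +, b: ⊤, c: 0, d: ⊤, e: 0, f: ⊤}
Applying B7's transfer function to that IN value gives OUT[B7] (row B7 above).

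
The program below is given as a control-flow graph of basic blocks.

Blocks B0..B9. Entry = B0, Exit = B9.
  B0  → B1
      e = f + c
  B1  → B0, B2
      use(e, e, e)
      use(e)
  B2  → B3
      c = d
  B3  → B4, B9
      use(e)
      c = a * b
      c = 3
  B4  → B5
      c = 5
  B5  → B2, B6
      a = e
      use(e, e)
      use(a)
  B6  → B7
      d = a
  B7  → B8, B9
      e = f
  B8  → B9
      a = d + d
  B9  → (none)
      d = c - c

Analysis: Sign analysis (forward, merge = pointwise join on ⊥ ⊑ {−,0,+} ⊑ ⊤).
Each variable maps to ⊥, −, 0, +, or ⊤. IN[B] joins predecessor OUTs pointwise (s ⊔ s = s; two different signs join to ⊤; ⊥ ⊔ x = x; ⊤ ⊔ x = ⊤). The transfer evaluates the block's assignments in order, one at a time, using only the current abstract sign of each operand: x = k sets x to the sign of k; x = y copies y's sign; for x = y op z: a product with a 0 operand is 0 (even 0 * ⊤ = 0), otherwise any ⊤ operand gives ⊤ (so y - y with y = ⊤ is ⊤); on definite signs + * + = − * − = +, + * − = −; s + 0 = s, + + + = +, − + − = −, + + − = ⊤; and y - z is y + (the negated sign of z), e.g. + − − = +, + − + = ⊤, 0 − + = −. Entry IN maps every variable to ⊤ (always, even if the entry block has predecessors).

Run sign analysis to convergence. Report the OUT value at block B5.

Per-block solution:
  B0:  IN=(all ⊤)  OUT=(all ⊤)
  B1:  IN=(all ⊤)  OUT=(all ⊤)
  B2:  IN=(all ⊤)  OUT=(all ⊤)
  B3:  IN=(all ⊤)  OUT={c:+; rest ⊤}
  B4:  IN={c:+; rest ⊤}  OUT={c:+; rest ⊤}
  B5:  IN={c:+; rest ⊤}  OUT={c:+; rest ⊤}
  B6:  IN={c:+; rest ⊤}  OUT={c:+; rest ⊤}
  B7:  IN={c:+; rest ⊤}  OUT={c:+; rest ⊤}
  B8:  IN={c:+; rest ⊤}  OUT={c:+; rest ⊤}
  B9:  IN={c:+; rest ⊤}  OUT={c:+; rest ⊤}

Merge at B5: IN[B5] = OUT[B4] = {a: ⊤, b: ⊤, c: +, d: ⊤, e: ⊤, f: ⊤}
Applying B5's transfer function to that IN value gives OUT[B5] (row B5 above).

Answer: {a: ⊤, b: ⊤, c: +, d: ⊤, e: ⊤, f: ⊤}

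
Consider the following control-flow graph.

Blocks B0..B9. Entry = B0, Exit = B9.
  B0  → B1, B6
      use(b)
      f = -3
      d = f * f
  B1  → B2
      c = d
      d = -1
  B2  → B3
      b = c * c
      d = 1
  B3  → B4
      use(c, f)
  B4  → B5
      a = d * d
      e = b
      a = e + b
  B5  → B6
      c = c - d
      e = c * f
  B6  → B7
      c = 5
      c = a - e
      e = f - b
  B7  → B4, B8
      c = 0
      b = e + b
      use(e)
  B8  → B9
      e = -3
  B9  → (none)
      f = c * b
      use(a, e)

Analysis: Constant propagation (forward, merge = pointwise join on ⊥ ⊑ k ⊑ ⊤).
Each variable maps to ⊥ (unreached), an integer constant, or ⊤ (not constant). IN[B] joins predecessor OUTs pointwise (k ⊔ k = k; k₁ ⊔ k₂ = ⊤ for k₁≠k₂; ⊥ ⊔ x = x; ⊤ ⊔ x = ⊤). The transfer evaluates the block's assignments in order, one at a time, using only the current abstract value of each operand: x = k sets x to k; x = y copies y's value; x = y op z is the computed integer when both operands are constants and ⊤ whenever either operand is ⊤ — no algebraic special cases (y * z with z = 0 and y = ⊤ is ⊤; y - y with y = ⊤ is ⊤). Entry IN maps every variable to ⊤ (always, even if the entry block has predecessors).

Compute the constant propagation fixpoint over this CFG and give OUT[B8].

Answer: {a: ⊤, b: ⊤, c: 0, d: ⊤, e: -3, f: -3}

Derivation:
Fixpoint table:
  B0:  IN=(all ⊤)  OUT={d:9, f:-3; rest ⊤}
  B1:  IN={d:9, f:-3; rest ⊤}  OUT={c:9, d:-1, f:-3; rest ⊤}
  B2:  IN={c:9, d:-1, f:-3; rest ⊤}  OUT={b:81, c:9, d:1, f:-3; rest ⊤}
  B3:  IN={b:81, c:9, d:1, f:-3; rest ⊤}  OUT={b:81, c:9, d:1, f:-3; rest ⊤}
  B4:  IN={f:-3; rest ⊤}  OUT={f:-3; rest ⊤}
  B5:  IN={f:-3; rest ⊤}  OUT={f:-3; rest ⊤}
  B6:  IN={f:-3; rest ⊤}  OUT={f:-3; rest ⊤}
  B7:  IN={f:-3; rest ⊤}  OUT={c:0, f:-3; rest ⊤}
  B8:  IN={c:0, f:-3; rest ⊤}  OUT={c:0, e:-3, f:-3; rest ⊤}
  B9:  IN={c:0, e:-3, f:-3; rest ⊤}  OUT={c:0, e:-3; rest ⊤}

Merge at B8: IN[B8] = OUT[B7] = {a: ⊤, b: ⊤, c: 0, d: ⊤, e: ⊤, f: -3}
Applying B8's transfer function to that IN value gives OUT[B8] (row B8 above).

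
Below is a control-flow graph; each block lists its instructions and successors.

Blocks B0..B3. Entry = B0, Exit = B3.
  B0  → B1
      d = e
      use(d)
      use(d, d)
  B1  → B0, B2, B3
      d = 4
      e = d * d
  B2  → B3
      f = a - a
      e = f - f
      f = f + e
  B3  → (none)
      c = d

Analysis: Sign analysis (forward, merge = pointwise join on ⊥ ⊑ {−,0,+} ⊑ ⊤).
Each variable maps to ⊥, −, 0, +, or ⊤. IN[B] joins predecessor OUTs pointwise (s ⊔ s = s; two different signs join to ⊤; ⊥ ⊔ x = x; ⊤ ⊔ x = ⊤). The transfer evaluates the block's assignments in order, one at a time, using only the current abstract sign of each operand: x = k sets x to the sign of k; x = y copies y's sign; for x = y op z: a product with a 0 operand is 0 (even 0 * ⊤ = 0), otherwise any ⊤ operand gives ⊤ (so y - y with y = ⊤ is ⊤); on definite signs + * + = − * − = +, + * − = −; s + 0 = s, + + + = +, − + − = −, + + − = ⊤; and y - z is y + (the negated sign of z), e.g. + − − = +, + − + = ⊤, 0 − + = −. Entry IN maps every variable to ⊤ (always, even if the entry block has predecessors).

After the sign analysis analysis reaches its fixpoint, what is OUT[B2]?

Converged values:
  B0:   IN=(all ⊤)   OUT=(all ⊤)
  B1:   IN=(all ⊤)   OUT={d:+, e:+; rest ⊤}
  B2:   IN={d:+, e:+; rest ⊤}   OUT={d:+; rest ⊤}
  B3:   IN={d:+; rest ⊤}   OUT={c:+, d:+; rest ⊤}

Merge at B2: IN[B2] = OUT[B1] = {a: ⊤, b: ⊤, c: ⊤, d: +, e: +, f: ⊤}
Applying B2's transfer function to that IN value gives OUT[B2] (row B2 above).

Answer: {a: ⊤, b: ⊤, c: ⊤, d: +, e: ⊤, f: ⊤}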